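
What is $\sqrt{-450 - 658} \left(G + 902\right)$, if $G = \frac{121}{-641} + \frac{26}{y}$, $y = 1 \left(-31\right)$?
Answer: $\frac{35806450 i \sqrt{277}}{19871} \approx 29990.0 i$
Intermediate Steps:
$y = -31$
$G = - \frac{20417}{19871}$ ($G = \frac{121}{-641} + \frac{26}{-31} = 121 \left(- \frac{1}{641}\right) + 26 \left(- \frac{1}{31}\right) = - \frac{121}{641} - \frac{26}{31} = - \frac{20417}{19871} \approx -1.0275$)
$\sqrt{-450 - 658} \left(G + 902\right) = \sqrt{-450 - 658} \left(- \frac{20417}{19871} + 902\right) = \sqrt{-1108} \cdot \frac{17903225}{19871} = 2 i \sqrt{277} \cdot \frac{17903225}{19871} = \frac{35806450 i \sqrt{277}}{19871}$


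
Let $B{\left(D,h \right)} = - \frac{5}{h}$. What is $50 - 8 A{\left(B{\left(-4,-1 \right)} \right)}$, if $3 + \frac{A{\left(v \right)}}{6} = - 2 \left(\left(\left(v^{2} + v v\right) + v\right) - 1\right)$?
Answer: $5378$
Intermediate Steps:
$A{\left(v \right)} = -6 - 24 v^{2} - 12 v$ ($A{\left(v \right)} = -18 + 6 \left(- 2 \left(\left(\left(v^{2} + v v\right) + v\right) - 1\right)\right) = -18 + 6 \left(- 2 \left(\left(\left(v^{2} + v^{2}\right) + v\right) - 1\right)\right) = -18 + 6 \left(- 2 \left(\left(2 v^{2} + v\right) - 1\right)\right) = -18 + 6 \left(- 2 \left(\left(v + 2 v^{2}\right) - 1\right)\right) = -18 + 6 \left(- 2 \left(-1 + v + 2 v^{2}\right)\right) = -18 + 6 \left(2 - 4 v^{2} - 2 v\right) = -18 - \left(-12 + 12 v + 24 v^{2}\right) = -6 - 24 v^{2} - 12 v$)
$50 - 8 A{\left(B{\left(-4,-1 \right)} \right)} = 50 - 8 \left(-6 - 24 \left(- \frac{5}{-1}\right)^{2} - 12 \left(- \frac{5}{-1}\right)\right) = 50 - 8 \left(-6 - 24 \left(\left(-5\right) \left(-1\right)\right)^{2} - 12 \left(\left(-5\right) \left(-1\right)\right)\right) = 50 - 8 \left(-6 - 24 \cdot 5^{2} - 60\right) = 50 - 8 \left(-6 - 600 - 60\right) = 50 - -5328 = 50 + 5328 = 5378$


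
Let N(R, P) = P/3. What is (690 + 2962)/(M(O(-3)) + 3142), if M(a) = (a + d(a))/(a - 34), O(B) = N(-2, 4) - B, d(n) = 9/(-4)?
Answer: 1300112/1118527 ≈ 1.1623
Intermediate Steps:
N(R, P) = P/3 (N(R, P) = P*(1/3) = P/3)
d(n) = -9/4 (d(n) = 9*(-1/4) = -9/4)
O(B) = 4/3 - B (O(B) = (1/3)*4 - B = 4/3 - B)
M(a) = (-9/4 + a)/(-34 + a) (M(a) = (a - 9/4)/(a - 34) = (-9/4 + a)/(-34 + a))
(690 + 2962)/(M(O(-3)) + 3142) = (690 + 2962)/((-9/4 + (4/3 - 1*(-3)))/(-34 + (4/3 - 1*(-3))) + 3142) = 3652/((-9/4 + (4/3 + 3))/(-34 + (4/3 + 3)) + 3142) = 3652/((-9/4 + 13/3)/(-34 + 13/3) + 3142) = 3652/((25/12)/(-89/3) + 3142) = 3652/(-3/89*25/12 + 3142) = 3652/(-25/356 + 3142) = 3652/(1118527/356) = 3652*(356/1118527) = 1300112/1118527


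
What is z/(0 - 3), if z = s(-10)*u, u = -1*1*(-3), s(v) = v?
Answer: 10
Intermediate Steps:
u = 3 (u = -1*(-3) = 3)
z = -30 (z = -10*3 = -30)
z/(0 - 3) = -30/(0 - 3) = -30/(-3) = -30*(-⅓) = 10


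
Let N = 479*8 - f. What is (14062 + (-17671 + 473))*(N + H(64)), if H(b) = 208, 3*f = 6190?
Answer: -18596480/3 ≈ -6.1988e+6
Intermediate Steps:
f = 6190/3 (f = (1/3)*6190 = 6190/3 ≈ 2063.3)
N = 5306/3 (N = 479*8 - 1*6190/3 = 3832 - 6190/3 = 5306/3 ≈ 1768.7)
(14062 + (-17671 + 473))*(N + H(64)) = (14062 + (-17671 + 473))*(5306/3 + 208) = (14062 - 17198)*(5930/3) = -3136*5930/3 = -18596480/3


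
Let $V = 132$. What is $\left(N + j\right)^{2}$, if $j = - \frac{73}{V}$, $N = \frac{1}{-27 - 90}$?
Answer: $\frac{8357881}{26501904} \approx 0.31537$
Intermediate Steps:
$N = - \frac{1}{117}$ ($N = \frac{1}{-117} = - \frac{1}{117} \approx -0.008547$)
$j = - \frac{73}{132} \approx -0.55303$
$\left(N + j\right)^{2} = \left(- \frac{1}{117} - \frac{73}{132}\right)^{2} = \left(- \frac{2891}{5148}\right)^{2} = \frac{8357881}{26501904}$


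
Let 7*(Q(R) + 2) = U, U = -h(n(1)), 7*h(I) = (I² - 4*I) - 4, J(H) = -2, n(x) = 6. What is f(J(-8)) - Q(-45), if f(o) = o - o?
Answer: 106/49 ≈ 2.1633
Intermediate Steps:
f(o) = 0
h(I) = -4/7 - 4*I/7 + I²/7 (h(I) = ((I² - 4*I) - 4)/7 = (-4 + I² - 4*I)/7 = -4/7 - 4*I/7 + I²/7)
U = -8/7 (U = -(-4/7 - 4/7*6 + (⅐)*6²) = -(-4/7 - 24/7 + (⅐)*36) = -(-4/7 - 24/7 + 36/7) = -1*8/7 = -8/7 ≈ -1.1429)
Q(R) = -106/49 (Q(R) = -2 + (⅐)*(-8/7) = -2 - 8/49 = -106/49)
f(J(-8)) - Q(-45) = 0 - 1*(-106/49) = 0 + 106/49 = 106/49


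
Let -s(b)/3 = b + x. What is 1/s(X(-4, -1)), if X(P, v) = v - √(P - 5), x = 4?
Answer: -1/18 - I/18 ≈ -0.055556 - 0.055556*I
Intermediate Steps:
X(P, v) = v - √(-5 + P)
s(b) = -12 - 3*b (s(b) = -3*(b + 4) = -3*(4 + b) = -12 - 3*b)
1/s(X(-4, -1)) = 1/(-12 - 3*(-1 - √(-5 - 4))) = 1/(-12 - 3*(-1 - √(-9))) = 1/(-12 - 3*(-1 - 3*I)) = 1/(-12 + (3 + 9*I)) = 1/(-9 + 9*I) = (-9 - 9*I)/162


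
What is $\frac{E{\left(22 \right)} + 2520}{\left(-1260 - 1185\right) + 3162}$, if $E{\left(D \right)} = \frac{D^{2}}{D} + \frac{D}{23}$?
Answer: $\frac{19496}{5497} \approx 3.5467$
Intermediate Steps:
$E{\left(D \right)} = \frac{24 D}{23}$ ($E{\left(D \right)} = D + D \frac{1}{23} = D + \frac{D}{23} = \frac{24 D}{23}$)
$\frac{E{\left(22 \right)} + 2520}{\left(-1260 - 1185\right) + 3162} = \frac{\frac{24}{23} \cdot 22 + 2520}{\left(-1260 - 1185\right) + 3162} = \frac{\frac{528}{23} + 2520}{\left(-1260 - 1185\right) + 3162} = \frac{58488}{23 \left(-2445 + 3162\right)} = \frac{58488}{23 \cdot 717} = \frac{58488}{23} \cdot \frac{1}{717} = \frac{19496}{5497}$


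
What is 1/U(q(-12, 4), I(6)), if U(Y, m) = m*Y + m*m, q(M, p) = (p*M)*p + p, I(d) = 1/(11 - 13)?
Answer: 4/377 ≈ 0.010610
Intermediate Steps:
I(d) = -1/2 (I(d) = 1/(-2) = -1/2)
q(M, p) = p + M*p**2 (q(M, p) = (M*p)*p + p = M*p**2 + p = p + M*p**2)
U(Y, m) = m**2 + Y*m (U(Y, m) = Y*m + m**2 = m**2 + Y*m)
1/U(q(-12, 4), I(6)) = 1/(-(4*(1 - 12*4) - 1/2)/2) = 1/(-(4*(1 - 48) - 1/2)/2) = 1/(-(4*(-47) - 1/2)/2) = 1/(-(-188 - 1/2)/2) = 1/(-1/2*(-377/2)) = 1/(377/4) = 4/377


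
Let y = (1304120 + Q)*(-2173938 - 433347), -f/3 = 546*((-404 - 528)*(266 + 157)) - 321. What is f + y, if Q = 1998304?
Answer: -8609714799309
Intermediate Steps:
f = 645759531 (f = -3*(546*((-404 - 528)*(266 + 157)) - 321) = -3*(546*(-932*423) - 321) = -3*(546*(-394236) - 321) = -3*(-215252856 - 321) = -3*(-215253177) = 645759531)
y = -8610360558840 (y = (1304120 + 1998304)*(-2173938 - 433347) = 3302424*(-2607285) = -8610360558840)
f + y = 645759531 - 8610360558840 = -8609714799309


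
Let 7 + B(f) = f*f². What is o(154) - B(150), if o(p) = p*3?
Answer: -3374531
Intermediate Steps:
B(f) = -7 + f³ (B(f) = -7 + f*f² = -7 + f³)
o(p) = 3*p
o(154) - B(150) = 3*154 - (-7 + 150³) = 462 - (-7 + 3375000) = 462 - 1*3374993 = 462 - 3374993 = -3374531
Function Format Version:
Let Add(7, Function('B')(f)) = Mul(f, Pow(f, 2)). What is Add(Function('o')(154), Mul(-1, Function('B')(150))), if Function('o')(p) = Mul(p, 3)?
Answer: -3374531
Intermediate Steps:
Function('B')(f) = Add(-7, Pow(f, 3)) (Function('B')(f) = Add(-7, Mul(f, Pow(f, 2))) = Add(-7, Pow(f, 3)))
Function('o')(p) = Mul(3, p)
Add(Function('o')(154), Mul(-1, Function('B')(150))) = Add(Mul(3, 154), Mul(-1, Add(-7, Pow(150, 3)))) = Add(462, Mul(-1, Add(-7, 3375000))) = Add(462, Mul(-1, 3374993)) = Add(462, -3374993) = -3374531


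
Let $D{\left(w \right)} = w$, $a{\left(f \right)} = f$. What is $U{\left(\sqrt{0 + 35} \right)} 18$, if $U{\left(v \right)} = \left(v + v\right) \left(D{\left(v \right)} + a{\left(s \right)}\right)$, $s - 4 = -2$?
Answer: $1260 + 72 \sqrt{35} \approx 1686.0$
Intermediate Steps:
$s = 2$ ($s = 4 - 2 = 2$)
$U{\left(v \right)} = 2 v \left(2 + v\right)$ ($U{\left(v \right)} = \left(v + v\right) \left(v + 2\right) = 2 v \left(2 + v\right)$)
$U{\left(\sqrt{0 + 35} \right)} 18 = 2 \sqrt{0 + 35} \left(2 + \sqrt{0 + 35}\right) 18 = 2 \sqrt{35} \left(2 + \sqrt{35}\right) 18 = 36 \sqrt{35} \left(2 + \sqrt{35}\right)$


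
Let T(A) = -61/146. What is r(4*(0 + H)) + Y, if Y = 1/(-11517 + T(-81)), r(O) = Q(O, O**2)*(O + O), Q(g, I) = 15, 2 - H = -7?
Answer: 1816066294/1681543 ≈ 1080.0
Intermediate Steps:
H = 9 (H = 2 - 1*(-7) = 2 + 7 = 9)
r(O) = 30*O (r(O) = 15*(O + O) = 15*(2*O) = 30*O)
T(A) = -61/146 (T(A) = -61*1/146 = -61/146)
Y = -146/1681543 (Y = 1/(-11517 - 61/146) = 1/(-1681543/146) = -146/1681543 ≈ -8.6825e-5)
r(4*(0 + H)) + Y = 30*(4*(0 + 9)) - 146/1681543 = 30*(4*9) - 146/1681543 = 30*36 - 146/1681543 = 1080 - 146/1681543 = 1816066294/1681543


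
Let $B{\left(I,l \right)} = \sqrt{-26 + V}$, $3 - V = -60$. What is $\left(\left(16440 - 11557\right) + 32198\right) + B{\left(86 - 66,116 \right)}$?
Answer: $37081 + \sqrt{37} \approx 37087.0$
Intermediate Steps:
$V = 63$ ($V = 3 - -60 = 3 + 60 = 63$)
$B{\left(I,l \right)} = \sqrt{37}$ ($B{\left(I,l \right)} = \sqrt{-26 + 63} = \sqrt{37}$)
$\left(\left(16440 - 11557\right) + 32198\right) + B{\left(86 - 66,116 \right)} = \left(\left(16440 - 11557\right) + 32198\right) + \sqrt{37} = \left(4883 + 32198\right) + \sqrt{37} = 37081 + \sqrt{37}$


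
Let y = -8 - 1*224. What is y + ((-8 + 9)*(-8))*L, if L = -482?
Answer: 3624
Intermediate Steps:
y = -232 (y = -8 - 224 = -232)
y + ((-8 + 9)*(-8))*L = -232 + ((-8 + 9)*(-8))*(-482) = -232 + (1*(-8))*(-482) = -232 - 8*(-482) = -232 + 3856 = 3624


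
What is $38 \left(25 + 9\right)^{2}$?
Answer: $43928$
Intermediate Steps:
$38 \left(25 + 9\right)^{2} = 38 \cdot 34^{2} = 38 \cdot 1156 = 43928$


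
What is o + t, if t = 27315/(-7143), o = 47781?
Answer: 113757456/2381 ≈ 47777.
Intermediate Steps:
t = -9105/2381 (t = 27315*(-1/7143) = -9105/2381 ≈ -3.8240)
o + t = 47781 - 9105/2381 = 113757456/2381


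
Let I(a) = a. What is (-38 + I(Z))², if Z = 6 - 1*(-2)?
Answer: 900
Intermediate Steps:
Z = 8 (Z = 6 + 2 = 8)
(-38 + I(Z))² = (-38 + 8)² = (-30)² = 900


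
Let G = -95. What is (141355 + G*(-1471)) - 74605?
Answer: 206495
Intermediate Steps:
(141355 + G*(-1471)) - 74605 = (141355 - 95*(-1471)) - 74605 = (141355 + 139745) - 74605 = 281100 - 74605 = 206495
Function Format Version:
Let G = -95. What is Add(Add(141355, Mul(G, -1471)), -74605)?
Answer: 206495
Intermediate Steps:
Add(Add(141355, Mul(G, -1471)), -74605) = Add(Add(141355, Mul(-95, -1471)), -74605) = Add(Add(141355, 139745), -74605) = Add(281100, -74605) = 206495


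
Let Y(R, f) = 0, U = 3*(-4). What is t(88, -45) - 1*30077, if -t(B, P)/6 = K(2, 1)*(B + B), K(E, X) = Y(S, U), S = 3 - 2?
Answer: -30077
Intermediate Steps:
S = 1
U = -12
K(E, X) = 0
t(B, P) = 0 (t(B, P) = -0*(B + B) = -0*2*B = -6*0 = 0)
t(88, -45) - 1*30077 = 0 - 1*30077 = 0 - 30077 = -30077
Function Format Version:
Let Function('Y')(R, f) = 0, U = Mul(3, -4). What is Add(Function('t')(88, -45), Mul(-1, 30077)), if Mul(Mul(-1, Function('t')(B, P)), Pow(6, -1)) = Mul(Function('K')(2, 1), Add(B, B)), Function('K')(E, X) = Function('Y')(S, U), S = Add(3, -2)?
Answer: -30077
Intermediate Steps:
S = 1
U = -12
Function('K')(E, X) = 0
Function('t')(B, P) = 0 (Function('t')(B, P) = Mul(-6, Mul(0, Add(B, B))) = Mul(-6, Mul(0, Mul(2, B))) = Mul(-6, 0) = 0)
Add(Function('t')(88, -45), Mul(-1, 30077)) = Add(0, Mul(-1, 30077)) = Add(0, -30077) = -30077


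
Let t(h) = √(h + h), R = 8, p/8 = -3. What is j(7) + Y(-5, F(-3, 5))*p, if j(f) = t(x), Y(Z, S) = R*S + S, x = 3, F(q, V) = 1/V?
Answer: -216/5 + √6 ≈ -40.750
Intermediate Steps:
p = -24 (p = 8*(-3) = -24)
t(h) = √2*√h (t(h) = √(2*h) = √2*√h)
Y(Z, S) = 9*S (Y(Z, S) = 8*S + S = 9*S)
j(f) = √6 (j(f) = √2*√3 = √6)
j(7) + Y(-5, F(-3, 5))*p = √6 + (9/5)*(-24) = √6 - 216/5 = -216/5 + √6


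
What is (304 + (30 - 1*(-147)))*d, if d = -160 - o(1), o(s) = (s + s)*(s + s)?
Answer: -78884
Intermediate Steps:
o(s) = 4*s**2 (o(s) = (2*s)*(2*s) = 4*s**2)
d = -164 (d = -160 - 4*1**2 = -160 - 4 = -164)
(304 + (30 - 1*(-147)))*d = (304 + (30 - 1*(-147)))*(-164) = (304 + (30 + 147))*(-164) = (304 + 177)*(-164) = 481*(-164) = -78884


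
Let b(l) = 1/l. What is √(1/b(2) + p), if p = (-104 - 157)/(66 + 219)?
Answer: √9785/95 ≈ 1.0413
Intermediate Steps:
p = -87/95 (p = -261/285 = -261*1/285 = -87/95 ≈ -0.91579)
√(1/b(2) + p) = √(1/(1/2) - 87/95) = √(1/(½) - 87/95) = √(2 - 87/95) = √(103/95) = √9785/95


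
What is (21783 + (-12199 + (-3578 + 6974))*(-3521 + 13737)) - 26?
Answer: -89909691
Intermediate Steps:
(21783 + (-12199 + (-3578 + 6974))*(-3521 + 13737)) - 26 = (21783 + (-12199 + 3396)*10216) - 26 = (21783 - 8803*10216) - 26 = (21783 - 89931448) - 26 = -89909665 - 26 = -89909691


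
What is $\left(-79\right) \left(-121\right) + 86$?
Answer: $9645$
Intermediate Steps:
$\left(-79\right) \left(-121\right) + 86 = 9559 + 86 = 9645$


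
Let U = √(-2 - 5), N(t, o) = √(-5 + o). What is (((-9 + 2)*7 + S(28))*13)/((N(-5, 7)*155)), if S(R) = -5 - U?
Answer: 13*√2*(-54 - I*√7)/310 ≈ -3.2025 - 0.15691*I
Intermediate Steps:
U = I*√7 (U = √(-7) = I*√7 ≈ 2.6458*I)
S(R) = -5 - I*√7
(((-9 + 2)*7 + S(28))*13)/((N(-5, 7)*155)) = (((-9 + 2)*7 + (-5 - I*√7))*13)/((√(-5 + 7)*155)) = ((-7*7 + (-5 - I*√7))*13)/((√2*155)) = ((-49 + (-5 - I*√7))*13)/((155*√2)) = ((-54 - I*√7)*13)*(√2/310) = (-702 - 13*I*√7)*(√2/310) = √2*(-702 - 13*I*√7)/310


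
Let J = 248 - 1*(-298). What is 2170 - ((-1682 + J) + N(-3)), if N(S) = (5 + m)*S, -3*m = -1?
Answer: 3322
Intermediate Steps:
m = 1/3 (m = -1/3*(-1) = 1/3 ≈ 0.33333)
J = 546 (J = 248 + 298 = 546)
N(S) = 16*S/3 (N(S) = (5 + 1/3)*S = 16*S/3)
2170 - ((-1682 + J) + N(-3)) = 2170 - ((-1682 + 546) + (16/3)*(-3)) = 2170 - (-1136 - 16) = 2170 - 1*(-1152) = 2170 + 1152 = 3322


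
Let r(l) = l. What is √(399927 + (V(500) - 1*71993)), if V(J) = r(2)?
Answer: 16*√1281 ≈ 572.66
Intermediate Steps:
V(J) = 2
√(399927 + (V(500) - 1*71993)) = √(399927 + (2 - 1*71993)) = √(399927 + (2 - 71993)) = √(399927 - 71991) = √327936 = 16*√1281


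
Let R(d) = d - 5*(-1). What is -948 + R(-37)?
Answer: -980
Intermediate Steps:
R(d) = 5 + d (R(d) = d + 5 = 5 + d)
-948 + R(-37) = -948 + (5 - 37) = -948 - 32 = -980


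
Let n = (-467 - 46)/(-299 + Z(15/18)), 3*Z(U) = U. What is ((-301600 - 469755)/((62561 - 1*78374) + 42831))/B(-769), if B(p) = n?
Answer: -218293465/13130748 ≈ -16.625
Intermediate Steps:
Z(U) = U/3
n = 486/283 (n = (-467 - 46)/(-299 + (15/18)/3) = -513/(-299 + (15*(1/18))/3) = -513/(-299 + (⅓)*(⅚)) = -513/(-299 + 5/18) = -513/(-5377/18) = -513*(-18/5377) = 486/283 ≈ 1.7173)
B(p) = 486/283
((-301600 - 469755)/((62561 - 1*78374) + 42831))/B(-769) = ((-301600 - 469755)/((62561 - 1*78374) + 42831))/(486/283) = -771355/((62561 - 78374) + 42831)*(283/486) = -771355/(-15813 + 42831)*(283/486) = -771355/27018*(283/486) = -771355*1/27018*(283/486) = -771355/27018*283/486 = -218293465/13130748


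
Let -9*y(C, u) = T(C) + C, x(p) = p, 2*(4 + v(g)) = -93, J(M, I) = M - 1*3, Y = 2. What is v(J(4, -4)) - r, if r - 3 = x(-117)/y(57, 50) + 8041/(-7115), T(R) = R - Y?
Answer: -49224583/796880 ≈ -61.772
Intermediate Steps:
T(R) = -2 + R (T(R) = R - 1*2 = R - 2 = -2 + R)
J(M, I) = -3 + M (J(M, I) = M - 3 = -3 + M)
v(g) = -101/2 (v(g) = -4 + (½)*(-93) = -4 - 93/2 = -101/2)
y(C, u) = 2/9 - 2*C/9 (y(C, u) = -((-2 + C) + C)/9 = -(-2 + 2*C)/9 = 2/9 - 2*C/9)
r = 8982143/796880 (r = 3 + (-117/(2/9 - 2/9*57) + 8041/(-7115)) = 3 + (-117/(2/9 - 38/3) + 8041*(-1/7115)) = 3 + (-117/(-112/9) - 8041/7115) = 3 + (-117*(-9/112) - 8041/7115) = 3 + (1053/112 - 8041/7115) = 3 + 6591503/796880 = 8982143/796880 ≈ 11.272)
v(J(4, -4)) - r = -101/2 - 1*8982143/796880 = -101/2 - 8982143/796880 = -49224583/796880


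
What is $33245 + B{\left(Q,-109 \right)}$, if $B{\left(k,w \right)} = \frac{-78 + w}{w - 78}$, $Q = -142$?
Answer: $33246$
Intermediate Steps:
$B{\left(k,w \right)} = 1$ ($B{\left(k,w \right)} = \frac{-78 + w}{-78 + w} = 1$)
$33245 + B{\left(Q,-109 \right)} = 33245 + 1 = 33246$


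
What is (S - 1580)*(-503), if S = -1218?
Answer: 1407394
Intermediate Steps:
(S - 1580)*(-503) = (-1218 - 1580)*(-503) = -2798*(-503) = 1407394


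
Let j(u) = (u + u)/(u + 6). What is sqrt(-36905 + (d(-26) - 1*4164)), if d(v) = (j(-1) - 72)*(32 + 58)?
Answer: I*sqrt(47585) ≈ 218.14*I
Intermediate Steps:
j(u) = 2*u/(6 + u) (j(u) = (2*u)/(6 + u) = 2*u/(6 + u))
d(v) = -6516 (d(v) = (2*(-1)/(6 - 1) - 72)*(32 + 58) = (2*(-1)/5 - 72)*90 = (2*(-1)*(1/5) - 72)*90 = (-2/5 - 72)*90 = -362/5*90 = -6516)
sqrt(-36905 + (d(-26) - 1*4164)) = sqrt(-36905 + (-6516 - 1*4164)) = sqrt(-36905 + (-6516 - 4164)) = sqrt(-36905 - 10680) = sqrt(-47585) = I*sqrt(47585)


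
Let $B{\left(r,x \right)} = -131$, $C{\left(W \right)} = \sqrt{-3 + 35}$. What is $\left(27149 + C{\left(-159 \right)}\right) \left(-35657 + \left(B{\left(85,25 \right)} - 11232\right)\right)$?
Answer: $-1276545980 - 188080 \sqrt{2} \approx -1.2768 \cdot 10^{9}$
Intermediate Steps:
$C{\left(W \right)} = 4 \sqrt{2}$ ($C{\left(W \right)} = \sqrt{32} = 4 \sqrt{2}$)
$\left(27149 + C{\left(-159 \right)}\right) \left(-35657 + \left(B{\left(85,25 \right)} - 11232\right)\right) = \left(27149 + 4 \sqrt{2}\right) \left(-35657 - 11363\right) = \left(27149 + 4 \sqrt{2}\right) \left(-47020\right) = -1276545980 - 188080 \sqrt{2}$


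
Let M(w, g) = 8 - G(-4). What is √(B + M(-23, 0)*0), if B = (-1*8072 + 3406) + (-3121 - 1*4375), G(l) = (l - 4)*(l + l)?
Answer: I*√12162 ≈ 110.28*I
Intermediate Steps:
G(l) = 2*l*(-4 + l) (G(l) = (-4 + l)*(2*l) = 2*l*(-4 + l))
M(w, g) = -56 (M(w, g) = 8 - 2*(-4)*(-4 - 4) = 8 - 2*(-4)*(-8) = 8 - 1*64 = 8 - 64 = -56)
B = -12162 (B = (-8072 + 3406) + (-3121 - 4375) = -4666 - 7496 = -12162)
√(B + M(-23, 0)*0) = √(-12162 - 56*0) = √(-12162 + 0) = √(-12162) = I*√12162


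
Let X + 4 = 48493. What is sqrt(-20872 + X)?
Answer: sqrt(27617) ≈ 166.18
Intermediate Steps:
X = 48489 (X = -4 + 48493 = 48489)
sqrt(-20872 + X) = sqrt(-20872 + 48489) = sqrt(27617)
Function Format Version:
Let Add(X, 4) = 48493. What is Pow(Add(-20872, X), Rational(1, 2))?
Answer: Pow(27617, Rational(1, 2)) ≈ 166.18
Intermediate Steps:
X = 48489 (X = Add(-4, 48493) = 48489)
Pow(Add(-20872, X), Rational(1, 2)) = Pow(Add(-20872, 48489), Rational(1, 2)) = Pow(27617, Rational(1, 2))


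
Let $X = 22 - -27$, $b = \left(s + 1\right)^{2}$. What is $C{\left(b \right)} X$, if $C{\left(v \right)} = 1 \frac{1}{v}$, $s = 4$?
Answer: $\frac{49}{25} \approx 1.96$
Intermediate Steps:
$b = 25$ ($b = \left(4 + 1\right)^{2} = 5^{2} = 25$)
$X = 49$ ($X = 22 + 27 = 49$)
$C{\left(v \right)} = \frac{1}{v}$
$C{\left(b \right)} X = \frac{1}{25} \cdot 49 = \frac{49}{25}$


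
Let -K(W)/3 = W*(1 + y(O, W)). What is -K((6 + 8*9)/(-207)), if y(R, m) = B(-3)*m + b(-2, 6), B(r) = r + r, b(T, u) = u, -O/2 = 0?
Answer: -5538/529 ≈ -10.469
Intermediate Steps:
O = 0 (O = -2*0 = 0)
B(r) = 2*r
y(R, m) = 6 - 6*m (y(R, m) = (2*(-3))*m + 6 = -6*m + 6 = 6 - 6*m)
K(W) = -3*W*(7 - 6*W) (K(W) = -3*W*(1 + (6 - 6*W)) = -3*W*(7 - 6*W))
-K((6 + 8*9)/(-207)) = -3*(6 + 8*9)/(-207)*(-7 + 6*((6 + 8*9)/(-207))) = -3*(6 + 72)*(-1/207)*(-7 + 6*((6 + 72)*(-1/207))) = -3*78*(-1/207)*(-7 + 6*(78*(-1/207))) = -3*(-26)*(-7 + 6*(-26/69))/69 = -3*(-26)*(-7 - 52/23)/69 = -3*(-26)*(-213)/(69*23) = -1*5538/529 = -5538/529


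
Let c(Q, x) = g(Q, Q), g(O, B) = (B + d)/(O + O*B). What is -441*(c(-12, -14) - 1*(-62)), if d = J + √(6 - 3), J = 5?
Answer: -1202019/44 - 147*√3/44 ≈ -27324.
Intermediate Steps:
d = 5 + √3 (d = 5 + √(6 - 3) = 5 + √3 ≈ 6.7320)
g(O, B) = (5 + B + √3)/(O + B*O) (g(O, B) = (B + (5 + √3))/(O + O*B) = (5 + B + √3)/(O + B*O))
c(Q, x) = (5 + Q + √3)/(Q*(1 + Q))
-441*(c(-12, -14) - 1*(-62)) = -441*((5 - 12 + √3)/((-12)*(1 - 12)) - 1*(-62)) = -441*(-1/12*(-7 + √3)/(-11) + 62) = -441*(-1/12*(-1/11)*(-7 + √3) + 62) = -441*((-7/132 + √3/132) + 62) = -441*(8177/132 + √3/132) = -1202019/44 - 147*√3/44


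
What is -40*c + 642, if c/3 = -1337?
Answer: 161082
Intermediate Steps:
c = -4011 (c = 3*(-1337) = -4011)
-40*c + 642 = -40*(-4011) + 642 = 160440 + 642 = 161082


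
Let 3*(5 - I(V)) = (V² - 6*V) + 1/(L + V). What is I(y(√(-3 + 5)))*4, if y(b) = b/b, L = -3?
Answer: 82/3 ≈ 27.333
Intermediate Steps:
y(b) = 1
I(V) = 5 + 2*V - V²/3 - 1/(3*(-3 + V)) (I(V) = 5 - ((V² - 6*V) + 1/(-3 + V))/3 = 5 - (V² + 1/(-3 + V) - 6*V)/3 = 5 + (2*V - V²/3 - 1/(3*(-3 + V))) = 5 + 2*V - V²/3 - 1/(3*(-3 + V)))
I(y(√(-3 + 5)))*4 = ((-46 - 1*1³ - 3*1 + 9*1²)/(3*(-3 + 1)))*4 = ((⅓)*(-46 - 1*1 - 3 + 9*1)/(-2))*4 = ((⅓)*(-½)*(-46 - 1 - 3 + 9))*4 = ((⅓)*(-½)*(-41))*4 = (41/6)*4 = 82/3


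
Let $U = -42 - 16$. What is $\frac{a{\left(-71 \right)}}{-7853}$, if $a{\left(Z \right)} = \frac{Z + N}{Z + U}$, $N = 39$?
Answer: $- \frac{32}{1013037} \approx -3.1588 \cdot 10^{-5}$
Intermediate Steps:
$U = -58$
$a{\left(Z \right)} = \frac{39 + Z}{-58 + Z}$ ($a{\left(Z \right)} = \frac{Z + 39}{Z - 58} = \frac{39 + Z}{-58 + Z}$)
$\frac{a{\left(-71 \right)}}{-7853} = \frac{\frac{1}{-58 - 71} \left(39 - 71\right)}{-7853} = \frac{1}{-129} \left(-32\right) \left(- \frac{1}{7853}\right) = \left(- \frac{1}{129}\right) \left(-32\right) \left(- \frac{1}{7853}\right) = \frac{32}{129} \left(- \frac{1}{7853}\right) = - \frac{32}{1013037}$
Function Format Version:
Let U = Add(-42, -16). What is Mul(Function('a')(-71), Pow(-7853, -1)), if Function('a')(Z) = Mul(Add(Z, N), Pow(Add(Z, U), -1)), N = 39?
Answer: Rational(-32, 1013037) ≈ -3.1588e-5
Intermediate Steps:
U = -58
Function('a')(Z) = Mul(Pow(Add(-58, Z), -1), Add(39, Z)) (Function('a')(Z) = Mul(Add(Z, 39), Pow(Add(Z, -58), -1)) = Mul(Add(39, Z), Pow(Add(-58, Z), -1)) = Mul(Pow(Add(-58, Z), -1), Add(39, Z)))
Mul(Function('a')(-71), Pow(-7853, -1)) = Mul(Mul(Pow(Add(-58, -71), -1), Add(39, -71)), Pow(-7853, -1)) = Mul(Mul(Pow(-129, -1), -32), Rational(-1, 7853)) = Mul(Mul(Rational(-1, 129), -32), Rational(-1, 7853)) = Mul(Rational(32, 129), Rational(-1, 7853)) = Rational(-32, 1013037)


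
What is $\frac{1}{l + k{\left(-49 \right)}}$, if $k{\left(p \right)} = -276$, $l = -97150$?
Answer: $- \frac{1}{97426} \approx -1.0264 \cdot 10^{-5}$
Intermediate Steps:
$\frac{1}{l + k{\left(-49 \right)}} = \frac{1}{-97150 - 276} = \frac{1}{-97426} = - \frac{1}{97426}$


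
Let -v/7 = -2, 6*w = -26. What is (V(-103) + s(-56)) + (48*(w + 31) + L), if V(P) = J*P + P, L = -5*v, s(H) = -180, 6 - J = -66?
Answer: -6489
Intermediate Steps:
J = 72 (J = 6 - 1*(-66) = 6 + 66 = 72)
w = -13/3 (w = (1/6)*(-26) = -13/3 ≈ -4.3333)
v = 14 (v = -7*(-2) = 14)
L = -70 (L = -5*14 = -70)
V(P) = 73*P (V(P) = 72*P + P = 73*P)
(V(-103) + s(-56)) + (48*(w + 31) + L) = (73*(-103) - 180) + (48*(-13/3 + 31) - 70) = (-7519 - 180) + (48*(80/3) - 70) = -7699 + (1280 - 70) = -7699 + 1210 = -6489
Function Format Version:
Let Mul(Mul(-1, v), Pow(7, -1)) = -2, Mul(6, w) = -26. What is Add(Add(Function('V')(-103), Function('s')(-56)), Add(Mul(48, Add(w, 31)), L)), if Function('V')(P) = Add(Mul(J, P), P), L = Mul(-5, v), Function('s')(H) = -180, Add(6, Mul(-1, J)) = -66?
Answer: -6489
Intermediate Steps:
J = 72 (J = Add(6, Mul(-1, -66)) = Add(6, 66) = 72)
w = Rational(-13, 3) (w = Mul(Rational(1, 6), -26) = Rational(-13, 3) ≈ -4.3333)
v = 14 (v = Mul(-7, -2) = 14)
L = -70 (L = Mul(-5, 14) = -70)
Function('V')(P) = Mul(73, P) (Function('V')(P) = Add(Mul(72, P), P) = Mul(73, P))
Add(Add(Function('V')(-103), Function('s')(-56)), Add(Mul(48, Add(w, 31)), L)) = Add(Add(Mul(73, -103), -180), Add(Mul(48, Add(Rational(-13, 3), 31)), -70)) = Add(Add(-7519, -180), Add(Mul(48, Rational(80, 3)), -70)) = Add(-7699, Add(1280, -70)) = Add(-7699, 1210) = -6489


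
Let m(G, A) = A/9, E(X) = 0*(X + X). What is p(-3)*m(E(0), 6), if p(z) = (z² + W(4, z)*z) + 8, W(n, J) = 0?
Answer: 34/3 ≈ 11.333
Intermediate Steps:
E(X) = 0 (E(X) = 0*(2*X) = 0)
m(G, A) = A/9 (m(G, A) = A*(⅑) = A/9)
p(z) = 8 + z² (p(z) = (z² + 0*z) + 8 = (z² + 0) + 8 = z² + 8 = 8 + z²)
p(-3)*m(E(0), 6) = (8 + (-3)²)*((⅑)*6) = (8 + 9)*(⅔) = 17*(⅔) = 34/3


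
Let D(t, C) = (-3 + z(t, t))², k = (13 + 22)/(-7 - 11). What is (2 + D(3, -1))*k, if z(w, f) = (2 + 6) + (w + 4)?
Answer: -2555/9 ≈ -283.89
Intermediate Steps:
z(w, f) = 12 + w (z(w, f) = 8 + (4 + w) = 12 + w)
k = -35/18 (k = 35/(-18) = 35*(-1/18) = -35/18 ≈ -1.9444)
D(t, C) = (9 + t)² (D(t, C) = (-3 + (12 + t))² = (9 + t)²)
(2 + D(3, -1))*k = (2 + (9 + 3)²)*(-35/18) = (2 + 12²)*(-35/18) = (2 + 144)*(-35/18) = 146*(-35/18) = -2555/9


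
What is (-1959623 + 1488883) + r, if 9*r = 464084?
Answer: -3772576/9 ≈ -4.1918e+5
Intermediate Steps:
r = 464084/9 (r = (1/9)*464084 = 464084/9 ≈ 51565.)
(-1959623 + 1488883) + r = (-1959623 + 1488883) + 464084/9 = -470740 + 464084/9 = -3772576/9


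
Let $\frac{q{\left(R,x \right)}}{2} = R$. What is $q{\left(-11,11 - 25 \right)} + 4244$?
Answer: $4222$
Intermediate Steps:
$q{\left(R,x \right)} = 2 R$
$q{\left(-11,11 - 25 \right)} + 4244 = 2 \left(-11\right) + 4244 = -22 + 4244 = 4222$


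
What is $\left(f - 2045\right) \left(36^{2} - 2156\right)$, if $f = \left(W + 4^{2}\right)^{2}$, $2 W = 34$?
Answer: $822160$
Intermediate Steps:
$W = 17$ ($W = \frac{1}{2} \cdot 34 = 17$)
$f = 1089$ ($f = \left(17 + 4^{2}\right)^{2} = \left(17 + 16\right)^{2} = 33^{2} = 1089$)
$\left(f - 2045\right) \left(36^{2} - 2156\right) = \left(1089 - 2045\right) \left(36^{2} - 2156\right) = - 956 \left(1296 - 2156\right) = \left(-956\right) \left(-860\right) = 822160$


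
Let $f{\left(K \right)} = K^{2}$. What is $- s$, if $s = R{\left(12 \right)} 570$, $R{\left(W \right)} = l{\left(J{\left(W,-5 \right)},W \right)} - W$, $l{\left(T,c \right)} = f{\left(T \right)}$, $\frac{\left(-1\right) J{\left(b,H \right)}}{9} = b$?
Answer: $-6641640$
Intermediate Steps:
$J{\left(b,H \right)} = - 9 b$
$l{\left(T,c \right)} = T^{2}$
$R{\left(W \right)} = - W + 81 W^{2}$ ($R{\left(W \right)} = \left(- 9 W\right)^{2} - W = 81 W^{2} - W = - W + 81 W^{2}$)
$s = 6641640$ ($s = 12 \left(-1 + 81 \cdot 12\right) 570 = 12 \left(-1 + 972\right) 570 = 12 \cdot 971 \cdot 570 = 11652 \cdot 570 = 6641640$)
$- s = \left(-1\right) 6641640 = -6641640$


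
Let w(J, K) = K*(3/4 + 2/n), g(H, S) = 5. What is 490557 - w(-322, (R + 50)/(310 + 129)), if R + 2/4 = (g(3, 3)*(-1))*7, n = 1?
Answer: 1722835865/3512 ≈ 4.9056e+5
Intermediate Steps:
R = -71/2 (R = -1/2 + (5*(-1))*7 = -1/2 - 5*7 = -1/2 - 35 = -71/2 ≈ -35.500)
w(J, K) = 11*K/4 (w(J, K) = K*(3/4 + 2/1) = K*(3*(1/4) + 2*1) = K*(3/4 + 2) = K*(11/4) = 11*K/4)
490557 - w(-322, (R + 50)/(310 + 129)) = 490557 - 11*(-71/2 + 50)/(310 + 129)/4 = 490557 - 11*(29/2)/439/4 = 490557 - 11*(29/2)*(1/439)/4 = 490557 - 11*29/(4*878) = 490557 - 1*319/3512 = 490557 - 319/3512 = 1722835865/3512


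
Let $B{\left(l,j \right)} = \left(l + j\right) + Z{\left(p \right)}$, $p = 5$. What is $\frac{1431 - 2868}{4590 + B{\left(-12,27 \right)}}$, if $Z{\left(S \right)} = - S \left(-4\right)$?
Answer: $- \frac{1437}{4625} \approx -0.3107$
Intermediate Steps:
$Z{\left(S \right)} = 4 S$ ($Z{\left(S \right)} = - \left(-4\right) S = 4 S$)
$B{\left(l,j \right)} = 20 + j + l$ ($B{\left(l,j \right)} = \left(l + j\right) + 4 \cdot 5 = \left(j + l\right) + 20 = 20 + j + l$)
$\frac{1431 - 2868}{4590 + B{\left(-12,27 \right)}} = \frac{1431 - 2868}{4590 + \left(20 + 27 - 12\right)} = - \frac{1437}{4590 + 35} = - \frac{1437}{4625}$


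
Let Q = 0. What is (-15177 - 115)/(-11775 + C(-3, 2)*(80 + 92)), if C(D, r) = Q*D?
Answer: 15292/11775 ≈ 1.2987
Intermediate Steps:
C(D, r) = 0 (C(D, r) = 0*D = 0)
(-15177 - 115)/(-11775 + C(-3, 2)*(80 + 92)) = (-15177 - 115)/(-11775 + 0*(80 + 92)) = -15292/(-11775 + 0*172) = -15292/(-11775 + 0) = -15292/(-11775) = -15292*(-1/11775) = 15292/11775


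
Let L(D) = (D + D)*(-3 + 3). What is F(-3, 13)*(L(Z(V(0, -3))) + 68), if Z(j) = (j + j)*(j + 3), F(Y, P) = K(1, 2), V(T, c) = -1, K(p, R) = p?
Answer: 68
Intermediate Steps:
F(Y, P) = 1
Z(j) = 2*j*(3 + j) (Z(j) = (2*j)*(3 + j) = 2*j*(3 + j))
L(D) = 0 (L(D) = (2*D)*0 = 0)
F(-3, 13)*(L(Z(V(0, -3))) + 68) = 1*(0 + 68) = 1*68 = 68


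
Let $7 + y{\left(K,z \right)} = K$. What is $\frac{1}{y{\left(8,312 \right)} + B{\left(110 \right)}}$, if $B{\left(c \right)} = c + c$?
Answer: $\frac{1}{221} \approx 0.0045249$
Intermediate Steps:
$B{\left(c \right)} = 2 c$
$y{\left(K,z \right)} = -7 + K$
$\frac{1}{y{\left(8,312 \right)} + B{\left(110 \right)}} = \frac{1}{\left(-7 + 8\right) + 2 \cdot 110} = \frac{1}{1 + 220} = \frac{1}{221}$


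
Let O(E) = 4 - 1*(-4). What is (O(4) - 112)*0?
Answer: 0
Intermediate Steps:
O(E) = 8 (O(E) = 4 + 4 = 8)
(O(4) - 112)*0 = (8 - 112)*0 = -104*0 = 0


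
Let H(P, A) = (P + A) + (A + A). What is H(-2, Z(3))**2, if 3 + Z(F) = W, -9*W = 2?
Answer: 1225/9 ≈ 136.11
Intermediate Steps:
W = -2/9 (W = -1/9*2 = -2/9 ≈ -0.22222)
Z(F) = -29/9 (Z(F) = -3 - 2/9 = -29/9)
H(P, A) = P + 3*A (H(P, A) = (A + P) + 2*A = P + 3*A)
H(-2, Z(3))**2 = (-2 + 3*(-29/9))**2 = (-2 - 29/3)**2 = (-35/3)**2 = 1225/9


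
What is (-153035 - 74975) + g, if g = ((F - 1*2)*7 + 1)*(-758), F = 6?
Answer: -249992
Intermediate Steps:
g = -21982 (g = ((6 - 1*2)*7 + 1)*(-758) = ((6 - 2)*7 + 1)*(-758) = (4*7 + 1)*(-758) = (28 + 1)*(-758) = 29*(-758) = -21982)
(-153035 - 74975) + g = (-153035 - 74975) - 21982 = -228010 - 21982 = -249992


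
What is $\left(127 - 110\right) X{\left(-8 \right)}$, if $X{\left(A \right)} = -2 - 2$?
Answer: $-68$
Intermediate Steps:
$X{\left(A \right)} = -4$ ($X{\left(A \right)} = -2 - 2 = -4$)
$\left(127 - 110\right) X{\left(-8 \right)} = \left(127 - 110\right) \left(-4\right) = 17 \left(-4\right) = -68$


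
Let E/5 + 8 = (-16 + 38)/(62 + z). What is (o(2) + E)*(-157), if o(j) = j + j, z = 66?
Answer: 353093/64 ≈ 5517.1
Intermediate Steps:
o(j) = 2*j
E = -2505/64 (E = -40 + 5*((-16 + 38)/(62 + 66)) = -40 + 5*(22/128) = -40 + 5*(22*(1/128)) = -40 + 5*(11/64) = -40 + 55/64 = -2505/64 ≈ -39.141)
(o(2) + E)*(-157) = (2*2 - 2505/64)*(-157) = (4 - 2505/64)*(-157) = -2249/64*(-157) = 353093/64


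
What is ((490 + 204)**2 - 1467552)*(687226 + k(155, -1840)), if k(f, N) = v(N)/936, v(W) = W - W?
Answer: -677547109016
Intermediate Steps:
v(W) = 0
k(f, N) = 0 (k(f, N) = 0/936 = 0*(1/936) = 0)
((490 + 204)**2 - 1467552)*(687226 + k(155, -1840)) = ((490 + 204)**2 - 1467552)*(687226 + 0) = (694**2 - 1467552)*687226 = (481636 - 1467552)*687226 = -985916*687226 = -677547109016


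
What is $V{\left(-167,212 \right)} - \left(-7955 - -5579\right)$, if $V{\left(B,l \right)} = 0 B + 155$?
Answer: $2531$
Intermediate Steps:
$V{\left(B,l \right)} = 155$ ($V{\left(B,l \right)} = 0 + 155 = 155$)
$V{\left(-167,212 \right)} - \left(-7955 - -5579\right) = 155 - \left(-7955 - -5579\right) = 155 - \left(-7955 + 5579\right) = 155 - -2376 = 155 + 2376 = 2531$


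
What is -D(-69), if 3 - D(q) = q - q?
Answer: -3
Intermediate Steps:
D(q) = 3 (D(q) = 3 - (q - q) = 3 - 1*0 = 3 + 0 = 3)
-D(-69) = -1*3 = -3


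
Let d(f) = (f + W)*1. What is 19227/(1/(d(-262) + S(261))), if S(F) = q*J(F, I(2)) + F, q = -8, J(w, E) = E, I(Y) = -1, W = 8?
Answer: 288405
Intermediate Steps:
d(f) = 8 + f (d(f) = (f + 8)*1 = (8 + f)*1 = 8 + f)
S(F) = 8 + F (S(F) = -8*(-1) + F = 8 + F)
19227/(1/(d(-262) + S(261))) = 19227/(1/((8 - 262) + (8 + 261))) = 19227/(1/(-254 + 269)) = 19227/(1/15) = 19227*15 = 288405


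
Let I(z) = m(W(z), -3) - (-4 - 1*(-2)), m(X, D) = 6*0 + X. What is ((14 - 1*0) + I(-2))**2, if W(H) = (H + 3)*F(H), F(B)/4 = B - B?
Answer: 256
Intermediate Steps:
F(B) = 0 (F(B) = 4*(B - B) = 4*0 = 0)
W(H) = 0 (W(H) = (H + 3)*0 = (3 + H)*0 = 0)
m(X, D) = X (m(X, D) = 0 + X = X)
I(z) = 2 (I(z) = 0 - (-4 - 1*(-2)) = 0 - (-4 + 2) = 0 - 1*(-2) = 0 + 2 = 2)
((14 - 1*0) + I(-2))**2 = ((14 - 1*0) + 2)**2 = ((14 + 0) + 2)**2 = (14 + 2)**2 = 16**2 = 256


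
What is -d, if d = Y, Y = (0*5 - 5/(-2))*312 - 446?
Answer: -334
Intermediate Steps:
Y = 334 (Y = (0 - 5*(-1/2))*312 - 446 = (0 + 5/2)*312 - 446 = (5/2)*312 - 446 = 780 - 446 = 334)
d = 334
-d = -1*334 = -334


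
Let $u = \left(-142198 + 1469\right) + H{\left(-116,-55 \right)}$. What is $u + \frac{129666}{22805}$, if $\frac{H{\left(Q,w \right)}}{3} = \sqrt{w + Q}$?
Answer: $- \frac{3209195179}{22805} + 9 i \sqrt{19} \approx -1.4072 \cdot 10^{5} + 39.23 i$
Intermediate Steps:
$H{\left(Q,w \right)} = 3 \sqrt{Q + w}$ ($H{\left(Q,w \right)} = 3 \sqrt{w + Q} = 3 \sqrt{Q + w}$)
$u = -140729 + 9 i \sqrt{19}$ ($u = \left(-142198 + 1469\right) + 3 \sqrt{-116 - 55} = -140729 + 3 \sqrt{-171} = -140729 + 3 \cdot 3 i \sqrt{19} = -140729 + 9 i \sqrt{19} \approx -1.4073 \cdot 10^{5} + 39.23 i$)
$u + \frac{129666}{22805} = \left(-140729 + 9 i \sqrt{19}\right) + \frac{129666}{22805} = - \frac{3209195179}{22805} + 9 i \sqrt{19}$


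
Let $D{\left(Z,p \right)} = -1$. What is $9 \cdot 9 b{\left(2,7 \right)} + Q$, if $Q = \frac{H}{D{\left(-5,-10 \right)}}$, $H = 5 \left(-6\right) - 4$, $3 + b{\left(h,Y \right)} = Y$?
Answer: $358$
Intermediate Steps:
$b{\left(h,Y \right)} = -3 + Y$
$H = -34$ ($H = -30 - 4 = -34$)
$Q = 34$ ($Q = - \frac{34}{-1} = \left(-34\right) \left(-1\right) = 34$)
$9 \cdot 9 b{\left(2,7 \right)} + Q = 9 \cdot 9 \left(-3 + 7\right) + 34 = 81 \cdot 4 + 34 = 324 + 34 = 358$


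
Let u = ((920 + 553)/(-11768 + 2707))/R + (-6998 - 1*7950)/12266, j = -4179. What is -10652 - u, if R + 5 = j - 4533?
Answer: -5159381128917263/484413392021 ≈ -10651.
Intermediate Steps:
R = -8717 (R = -5 + (-4179 - 4533) = -5 - 8712 = -8717)
u = -590322890429/484413392021 (u = ((920 + 553)/(-11768 + 2707))/(-8717) + (-6998 - 1*7950)/12266 = (1473/(-9061))*(-1/8717) + (-6998 - 7950)*(1/12266) = (1473*(-1/9061))*(-1/8717) - 14948*1/12266 = -1473/9061*(-1/8717) - 7474/6133 = 1473/78984737 - 7474/6133 = -590322890429/484413392021 ≈ -1.2186)
-10652 - u = -10652 - 1*(-590322890429/484413392021) = -10652 + 590322890429/484413392021 = -5159381128917263/484413392021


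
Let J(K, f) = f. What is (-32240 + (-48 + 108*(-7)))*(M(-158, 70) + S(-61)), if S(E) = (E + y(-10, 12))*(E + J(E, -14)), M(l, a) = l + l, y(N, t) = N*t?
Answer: -438130396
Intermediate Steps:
M(l, a) = 2*l
S(E) = (-120 + E)*(-14 + E) (S(E) = (E - 10*12)*(E - 14) = (E - 120)*(-14 + E) = (-120 + E)*(-14 + E))
(-32240 + (-48 + 108*(-7)))*(M(-158, 70) + S(-61)) = (-32240 + (-48 + 108*(-7)))*(2*(-158) + (1680 + (-61)² - 134*(-61))) = (-32240 + (-48 - 756))*(-316 + (1680 + 3721 + 8174)) = (-32240 - 804)*(-316 + 13575) = -33044*13259 = -438130396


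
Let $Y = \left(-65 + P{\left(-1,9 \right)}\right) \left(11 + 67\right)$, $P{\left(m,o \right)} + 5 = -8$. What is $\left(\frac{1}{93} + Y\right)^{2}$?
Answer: $\frac{320142087721}{8649} \approx 3.7015 \cdot 10^{7}$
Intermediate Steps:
$P{\left(m,o \right)} = -13$ ($P{\left(m,o \right)} = -5 - 8 = -13$)
$Y = -6084$ ($Y = \left(-65 - 13\right) \left(11 + 67\right) = \left(-78\right) 78 = -6084$)
$\left(\frac{1}{93} + Y\right)^{2} = \left(\frac{1}{93} - 6084\right)^{2} = \left(- \frac{565811}{93}\right)^{2} = \frac{320142087721}{8649}$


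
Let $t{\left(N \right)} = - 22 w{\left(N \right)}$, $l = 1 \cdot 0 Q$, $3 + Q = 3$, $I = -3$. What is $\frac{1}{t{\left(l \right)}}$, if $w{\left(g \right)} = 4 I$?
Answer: $\frac{1}{264} \approx 0.0037879$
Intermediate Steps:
$w{\left(g \right)} = -12$ ($w{\left(g \right)} = 4 \left(-3\right) = -12$)
$Q = 0$ ($Q = -3 + 3 = 0$)
$l = 0$ ($l = 1 \cdot 0 \cdot 0 = 0 \cdot 0 = 0$)
$t{\left(N \right)} = 264$ ($t{\left(N \right)} = \left(-22\right) \left(-12\right) = 264$)
$\frac{1}{t{\left(l \right)}} = \frac{1}{264}$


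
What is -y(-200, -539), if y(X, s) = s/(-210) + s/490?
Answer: -22/15 ≈ -1.4667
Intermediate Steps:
y(X, s) = -2*s/735 (y(X, s) = s*(-1/210) + s*(1/490) = -s/210 + s/490 = -2*s/735)
-y(-200, -539) = -(-2)*(-539)/735 = -1*22/15 = -22/15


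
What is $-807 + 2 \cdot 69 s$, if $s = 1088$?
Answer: $149337$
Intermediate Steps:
$-807 + 2 \cdot 69 s = -807 + 2 \cdot 69 \cdot 1088 = -807 + 138 \cdot 1088 = -807 + 150144 = 149337$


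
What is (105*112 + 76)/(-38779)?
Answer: -11836/38779 ≈ -0.30522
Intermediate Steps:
(105*112 + 76)/(-38779) = (11760 + 76)*(-1/38779) = 11836*(-1/38779) = -11836/38779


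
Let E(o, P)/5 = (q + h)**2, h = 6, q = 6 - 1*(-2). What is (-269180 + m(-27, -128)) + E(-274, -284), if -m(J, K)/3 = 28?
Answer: -268284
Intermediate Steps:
q = 8 (q = 6 + 2 = 8)
m(J, K) = -84 (m(J, K) = -3*28 = -84)
E(o, P) = 980 (E(o, P) = 5*(8 + 6)**2 = 5*14**2 = 5*196 = 980)
(-269180 + m(-27, -128)) + E(-274, -284) = (-269180 - 84) + 980 = -269264 + 980 = -268284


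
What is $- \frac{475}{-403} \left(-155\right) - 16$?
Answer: $- \frac{2583}{13} \approx -198.69$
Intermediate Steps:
$- \frac{475}{-403} \left(-155\right) - 16 = \left(-475\right) \left(- \frac{1}{403}\right) \left(-155\right) - 16 = \frac{475}{403} \left(-155\right) - 16 = - \frac{2375}{13} - 16 = - \frac{2583}{13}$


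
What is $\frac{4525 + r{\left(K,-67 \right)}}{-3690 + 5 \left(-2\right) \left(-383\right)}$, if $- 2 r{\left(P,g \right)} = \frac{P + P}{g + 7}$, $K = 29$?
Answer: $\frac{271529}{8400} \approx 32.325$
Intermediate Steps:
$r{\left(P,g \right)} = - \frac{P}{7 + g}$ ($r{\left(P,g \right)} = - \frac{\left(P + P\right) \frac{1}{g + 7}}{2} = - \frac{2 P \frac{1}{7 + g}}{2} = - \frac{P}{7 + g}$)
$\frac{4525 + r{\left(K,-67 \right)}}{-3690 + 5 \left(-2\right) \left(-383\right)} = \frac{4525 - \frac{29}{7 - 67}}{-3690 + 5 \left(-2\right) \left(-383\right)} = \frac{4525 - \frac{29}{-60}}{-3690 - -3830} = \frac{4525 - 29 \left(- \frac{1}{60}\right)}{-3690 + 3830} = \frac{4525 + \frac{29}{60}}{140} = \frac{271529}{60} \cdot \frac{1}{140} = \frac{271529}{8400}$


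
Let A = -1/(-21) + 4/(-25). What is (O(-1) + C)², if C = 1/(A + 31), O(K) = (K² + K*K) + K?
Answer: 280261081/262958656 ≈ 1.0658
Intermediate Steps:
O(K) = K + 2*K² (O(K) = (K² + K²) + K = 2*K² + K = K + 2*K²)
A = -59/525 (A = -1*(-1/21) + 4*(-1/25) = 1/21 - 4/25 = -59/525 ≈ -0.11238)
C = 525/16216 (C = 1/(-59/525 + 31) = 1/(16216/525) = 525/16216 ≈ 0.032375)
(O(-1) + C)² = (-(1 + 2*(-1)) + 525/16216)² = (-(1 - 2) + 525/16216)² = (-1*(-1) + 525/16216)² = (1 + 525/16216)² = (16741/16216)² = 280261081/262958656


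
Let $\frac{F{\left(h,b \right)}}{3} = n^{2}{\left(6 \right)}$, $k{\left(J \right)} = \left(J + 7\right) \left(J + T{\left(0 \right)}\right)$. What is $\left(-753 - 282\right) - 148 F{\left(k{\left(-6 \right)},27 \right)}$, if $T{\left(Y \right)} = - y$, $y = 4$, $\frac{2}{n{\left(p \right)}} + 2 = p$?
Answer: $-1146$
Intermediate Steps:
$n{\left(p \right)} = \frac{2}{-2 + p}$
$T{\left(Y \right)} = -4$ ($T{\left(Y \right)} = \left(-1\right) 4 = -4$)
$k{\left(J \right)} = \left(-4 + J\right) \left(7 + J\right)$ ($k{\left(J \right)} = \left(J + 7\right) \left(J - 4\right) = \left(7 + J\right) \left(-4 + J\right) = \left(-4 + J\right) \left(7 + J\right)$)
$F{\left(h,b \right)} = \frac{3}{4}$ ($F{\left(h,b \right)} = 3 \left(\frac{2}{-2 + 6}\right)^{2} = 3 \left(\frac{2}{4}\right)^{2} = 3 \left(2 \cdot \frac{1}{4}\right)^{2} = \frac{3}{4}$)
$\left(-753 - 282\right) - 148 F{\left(k{\left(-6 \right)},27 \right)} = \left(-753 - 282\right) - 111 = -1035 - 111 = -1146$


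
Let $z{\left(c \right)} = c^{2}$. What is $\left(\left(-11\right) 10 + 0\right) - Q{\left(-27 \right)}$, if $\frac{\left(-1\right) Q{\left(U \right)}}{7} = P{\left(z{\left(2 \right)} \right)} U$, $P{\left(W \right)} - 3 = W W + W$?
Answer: $-4457$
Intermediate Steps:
$P{\left(W \right)} = 3 + W + W^{2}$ ($P{\left(W \right)} = 3 + \left(W W + W\right) = 3 + \left(W^{2} + W\right) = 3 + \left(W + W^{2}\right) = 3 + W + W^{2}$)
$Q{\left(U \right)} = - 161 U$ ($Q{\left(U \right)} = - 7 \left(3 + 2^{2} + \left(2^{2}\right)^{2}\right) U = - 7 \left(3 + 4 + 4^{2}\right) U = - 7 \left(3 + 4 + 16\right) U = - 7 \cdot 23 U = - 161 U$)
$\left(\left(-11\right) 10 + 0\right) - Q{\left(-27 \right)} = \left(\left(-11\right) 10 + 0\right) - \left(-161\right) \left(-27\right) = \left(-110 + 0\right) - 4347 = -110 - 4347 = -4457$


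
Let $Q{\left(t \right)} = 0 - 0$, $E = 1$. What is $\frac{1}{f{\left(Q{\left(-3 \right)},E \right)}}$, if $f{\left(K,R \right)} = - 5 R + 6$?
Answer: $1$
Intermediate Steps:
$Q{\left(t \right)} = 0$ ($Q{\left(t \right)} = 0 + 0 = 0$)
$f{\left(K,R \right)} = 6 - 5 R$
$\frac{1}{f{\left(Q{\left(-3 \right)},E \right)}} = \frac{1}{6 - 5} = 1^{-1} = 1$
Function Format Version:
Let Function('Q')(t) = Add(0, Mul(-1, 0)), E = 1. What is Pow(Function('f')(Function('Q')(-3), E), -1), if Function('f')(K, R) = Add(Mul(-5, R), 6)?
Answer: 1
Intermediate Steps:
Function('Q')(t) = 0 (Function('Q')(t) = Add(0, 0) = 0)
Function('f')(K, R) = Add(6, Mul(-5, R))
Pow(Function('f')(Function('Q')(-3), E), -1) = Pow(Add(6, Mul(-5, 1)), -1) = Pow(Add(6, -5), -1) = Pow(1, -1) = 1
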